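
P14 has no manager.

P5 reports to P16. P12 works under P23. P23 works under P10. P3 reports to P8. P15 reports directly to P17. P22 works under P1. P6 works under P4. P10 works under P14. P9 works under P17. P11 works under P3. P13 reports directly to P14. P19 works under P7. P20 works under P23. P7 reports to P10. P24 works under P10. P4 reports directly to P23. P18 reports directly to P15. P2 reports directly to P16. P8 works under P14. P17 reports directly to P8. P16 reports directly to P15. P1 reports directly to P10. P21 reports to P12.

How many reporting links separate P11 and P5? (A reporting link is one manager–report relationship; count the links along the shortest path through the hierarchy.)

P11 is 2 levels below P8, and P5 is 4 levels below P8 (their lowest common manager). The shortest path runs up from P11 to P8 and back down to P5: 2 + 4 = 6 links.

6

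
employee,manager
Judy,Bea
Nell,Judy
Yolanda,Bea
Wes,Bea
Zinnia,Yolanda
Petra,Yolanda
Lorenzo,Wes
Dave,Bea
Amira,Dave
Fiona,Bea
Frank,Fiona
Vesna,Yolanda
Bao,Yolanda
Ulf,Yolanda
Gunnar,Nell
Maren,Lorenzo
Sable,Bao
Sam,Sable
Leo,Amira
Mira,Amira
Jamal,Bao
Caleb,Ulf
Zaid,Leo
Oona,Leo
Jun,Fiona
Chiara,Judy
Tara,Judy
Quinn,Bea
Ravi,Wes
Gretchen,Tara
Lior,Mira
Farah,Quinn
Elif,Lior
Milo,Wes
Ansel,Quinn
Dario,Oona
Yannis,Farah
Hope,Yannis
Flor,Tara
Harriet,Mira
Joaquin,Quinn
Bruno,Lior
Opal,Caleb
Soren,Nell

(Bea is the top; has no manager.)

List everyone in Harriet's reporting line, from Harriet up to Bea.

Harriet reports to Mira. Mira reports to Amira. Amira reports to Dave. Dave reports to Bea. Bea is at the top.

Harriet -> Mira -> Amira -> Dave -> Bea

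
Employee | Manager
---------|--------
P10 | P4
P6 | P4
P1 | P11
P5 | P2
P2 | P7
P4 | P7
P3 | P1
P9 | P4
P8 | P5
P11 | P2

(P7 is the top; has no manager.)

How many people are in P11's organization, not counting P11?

2

P11 directly manages P1. Under P1: P3 (1). That's 2 in total.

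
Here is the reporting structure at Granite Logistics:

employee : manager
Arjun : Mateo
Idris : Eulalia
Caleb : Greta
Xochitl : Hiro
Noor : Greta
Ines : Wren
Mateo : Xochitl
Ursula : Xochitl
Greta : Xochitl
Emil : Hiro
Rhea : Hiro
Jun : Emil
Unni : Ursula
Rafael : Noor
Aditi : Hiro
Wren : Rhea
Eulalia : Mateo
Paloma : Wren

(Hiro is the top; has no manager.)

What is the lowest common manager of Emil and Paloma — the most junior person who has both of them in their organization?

Hiro

Emil's chain of managers is Hiro. Paloma's chain of managers is Wren, Rhea, Hiro. The first manager that appears in both chains is Hiro.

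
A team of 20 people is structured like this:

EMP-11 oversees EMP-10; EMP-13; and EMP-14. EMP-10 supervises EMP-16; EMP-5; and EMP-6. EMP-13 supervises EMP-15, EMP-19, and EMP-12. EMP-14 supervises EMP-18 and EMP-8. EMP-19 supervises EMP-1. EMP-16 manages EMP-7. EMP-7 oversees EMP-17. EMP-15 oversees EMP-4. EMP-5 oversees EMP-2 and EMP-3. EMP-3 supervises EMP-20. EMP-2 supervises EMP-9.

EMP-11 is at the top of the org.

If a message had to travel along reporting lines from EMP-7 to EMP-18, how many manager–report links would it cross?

5

EMP-7 is 3 levels below EMP-11, and EMP-18 is 2 levels below EMP-11 (their lowest common manager). The shortest path runs up from EMP-7 to EMP-11 and back down to EMP-18: 3 + 2 = 5 links.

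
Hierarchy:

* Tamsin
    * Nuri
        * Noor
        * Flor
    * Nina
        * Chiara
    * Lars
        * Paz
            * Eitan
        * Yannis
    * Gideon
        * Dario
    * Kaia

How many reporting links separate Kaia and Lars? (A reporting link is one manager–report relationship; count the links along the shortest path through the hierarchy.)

Kaia is 1 level below Tamsin, and Lars is 1 level below Tamsin (their lowest common manager). The shortest path runs up from Kaia to Tamsin and back down to Lars: 1 + 1 = 2 links.

2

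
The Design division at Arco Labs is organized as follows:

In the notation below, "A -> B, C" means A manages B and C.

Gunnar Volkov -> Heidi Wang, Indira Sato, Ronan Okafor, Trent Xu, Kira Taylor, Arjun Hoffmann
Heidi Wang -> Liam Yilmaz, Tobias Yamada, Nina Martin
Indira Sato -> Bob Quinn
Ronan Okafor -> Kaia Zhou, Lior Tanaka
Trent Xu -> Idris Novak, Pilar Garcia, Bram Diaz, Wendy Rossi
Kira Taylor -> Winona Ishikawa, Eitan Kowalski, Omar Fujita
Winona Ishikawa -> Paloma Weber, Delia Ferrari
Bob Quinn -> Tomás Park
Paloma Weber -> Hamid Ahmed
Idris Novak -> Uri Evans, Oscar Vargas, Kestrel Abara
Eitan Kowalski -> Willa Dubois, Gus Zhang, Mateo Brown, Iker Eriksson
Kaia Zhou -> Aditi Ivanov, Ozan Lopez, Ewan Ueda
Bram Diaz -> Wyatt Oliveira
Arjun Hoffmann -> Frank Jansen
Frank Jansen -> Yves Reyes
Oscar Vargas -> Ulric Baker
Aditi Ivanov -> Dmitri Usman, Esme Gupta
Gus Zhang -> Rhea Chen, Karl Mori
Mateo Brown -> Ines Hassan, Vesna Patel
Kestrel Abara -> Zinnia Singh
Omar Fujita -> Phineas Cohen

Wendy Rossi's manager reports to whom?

Gunnar Volkov

Wendy Rossi reports to Trent Xu, and Trent Xu reports to Gunnar Volkov. So Wendy Rossi's skip-level manager is Gunnar Volkov.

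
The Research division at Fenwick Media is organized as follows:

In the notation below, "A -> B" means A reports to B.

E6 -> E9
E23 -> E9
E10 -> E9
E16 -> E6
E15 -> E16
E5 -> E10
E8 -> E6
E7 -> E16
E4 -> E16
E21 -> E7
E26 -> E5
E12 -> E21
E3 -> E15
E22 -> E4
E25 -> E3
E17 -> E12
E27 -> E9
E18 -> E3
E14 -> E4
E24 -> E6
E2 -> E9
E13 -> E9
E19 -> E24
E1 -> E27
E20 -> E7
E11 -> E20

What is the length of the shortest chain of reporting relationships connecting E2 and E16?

E2 is 1 level below E9, and E16 is 2 levels below E9 (their lowest common manager). The shortest path runs up from E2 to E9 and back down to E16: 1 + 2 = 3 links.

3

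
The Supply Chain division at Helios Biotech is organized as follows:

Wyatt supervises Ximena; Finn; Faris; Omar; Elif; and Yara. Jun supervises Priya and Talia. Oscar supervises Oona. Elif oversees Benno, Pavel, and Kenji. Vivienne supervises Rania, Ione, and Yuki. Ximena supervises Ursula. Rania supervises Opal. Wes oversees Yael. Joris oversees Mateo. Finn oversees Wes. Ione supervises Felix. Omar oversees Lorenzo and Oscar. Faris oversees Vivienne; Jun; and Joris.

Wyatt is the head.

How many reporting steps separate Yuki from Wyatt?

3

Chain from Yuki up to Wyatt: Yuki → Vivienne → Faris → Wyatt. That is 3 steps up, so Yuki is 3 levels below Wyatt.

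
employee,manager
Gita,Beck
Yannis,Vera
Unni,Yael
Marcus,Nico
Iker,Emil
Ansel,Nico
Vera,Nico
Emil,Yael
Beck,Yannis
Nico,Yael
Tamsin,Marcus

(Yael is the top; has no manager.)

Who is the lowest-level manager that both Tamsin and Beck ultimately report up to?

Nico

Tamsin's chain of managers is Marcus, Nico, Yael. Beck's chain of managers is Yannis, Vera, Nico, Yael. The first manager that appears in both chains is Nico.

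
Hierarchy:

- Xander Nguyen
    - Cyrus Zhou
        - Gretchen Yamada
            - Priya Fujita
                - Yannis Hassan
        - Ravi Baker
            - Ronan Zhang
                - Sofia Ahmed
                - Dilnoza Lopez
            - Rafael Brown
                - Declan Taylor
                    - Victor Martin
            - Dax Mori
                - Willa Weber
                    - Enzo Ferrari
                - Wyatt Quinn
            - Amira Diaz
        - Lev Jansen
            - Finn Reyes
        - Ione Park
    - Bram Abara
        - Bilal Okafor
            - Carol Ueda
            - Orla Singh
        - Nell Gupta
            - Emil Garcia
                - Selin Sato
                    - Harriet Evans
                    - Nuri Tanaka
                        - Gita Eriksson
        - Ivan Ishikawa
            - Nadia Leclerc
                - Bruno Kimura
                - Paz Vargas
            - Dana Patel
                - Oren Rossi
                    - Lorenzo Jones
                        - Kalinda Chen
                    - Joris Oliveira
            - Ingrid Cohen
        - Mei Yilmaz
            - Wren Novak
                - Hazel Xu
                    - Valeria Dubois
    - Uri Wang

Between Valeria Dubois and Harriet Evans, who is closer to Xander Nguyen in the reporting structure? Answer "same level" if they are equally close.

Both Valeria Dubois and Harriet Evans are 5 levels below Xander Nguyen.

same level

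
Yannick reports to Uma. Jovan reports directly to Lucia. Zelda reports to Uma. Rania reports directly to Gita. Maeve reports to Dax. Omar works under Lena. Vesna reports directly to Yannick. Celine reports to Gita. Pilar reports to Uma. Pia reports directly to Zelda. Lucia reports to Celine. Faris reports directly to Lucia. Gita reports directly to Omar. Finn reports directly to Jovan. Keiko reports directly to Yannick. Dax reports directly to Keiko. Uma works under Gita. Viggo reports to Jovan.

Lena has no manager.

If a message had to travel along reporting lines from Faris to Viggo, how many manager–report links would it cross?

3

Faris is 1 level below Lucia, and Viggo is 2 levels below Lucia (their lowest common manager). The shortest path runs up from Faris to Lucia and back down to Viggo: 1 + 2 = 3 links.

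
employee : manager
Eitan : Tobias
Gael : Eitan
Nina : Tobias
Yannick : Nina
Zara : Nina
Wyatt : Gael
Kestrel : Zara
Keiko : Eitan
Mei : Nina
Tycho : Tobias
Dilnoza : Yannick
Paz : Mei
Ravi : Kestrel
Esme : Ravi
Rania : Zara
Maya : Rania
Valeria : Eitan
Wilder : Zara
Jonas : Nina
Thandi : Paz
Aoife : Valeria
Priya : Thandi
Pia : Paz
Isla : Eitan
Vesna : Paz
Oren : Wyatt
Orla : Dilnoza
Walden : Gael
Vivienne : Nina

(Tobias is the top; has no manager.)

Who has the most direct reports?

Direct-report counts: Tobias has 3; Nina has 5; Mei has 1; Paz has 3; Thandi has 1; Zara has 3; Rania has 1; Kestrel has 1; Ravi has 1; Yannick has 1; Dilnoza has 1; Eitan has 4; Valeria has 1; Gael has 2; Wyatt has 1. The largest is 5, held by Nina.

Nina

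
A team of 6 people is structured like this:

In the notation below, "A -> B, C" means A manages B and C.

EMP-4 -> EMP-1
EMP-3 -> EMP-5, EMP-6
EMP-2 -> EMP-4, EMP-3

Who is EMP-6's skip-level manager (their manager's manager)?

EMP-6 reports to EMP-3, and EMP-3 reports to EMP-2. So EMP-6's skip-level manager is EMP-2.

EMP-2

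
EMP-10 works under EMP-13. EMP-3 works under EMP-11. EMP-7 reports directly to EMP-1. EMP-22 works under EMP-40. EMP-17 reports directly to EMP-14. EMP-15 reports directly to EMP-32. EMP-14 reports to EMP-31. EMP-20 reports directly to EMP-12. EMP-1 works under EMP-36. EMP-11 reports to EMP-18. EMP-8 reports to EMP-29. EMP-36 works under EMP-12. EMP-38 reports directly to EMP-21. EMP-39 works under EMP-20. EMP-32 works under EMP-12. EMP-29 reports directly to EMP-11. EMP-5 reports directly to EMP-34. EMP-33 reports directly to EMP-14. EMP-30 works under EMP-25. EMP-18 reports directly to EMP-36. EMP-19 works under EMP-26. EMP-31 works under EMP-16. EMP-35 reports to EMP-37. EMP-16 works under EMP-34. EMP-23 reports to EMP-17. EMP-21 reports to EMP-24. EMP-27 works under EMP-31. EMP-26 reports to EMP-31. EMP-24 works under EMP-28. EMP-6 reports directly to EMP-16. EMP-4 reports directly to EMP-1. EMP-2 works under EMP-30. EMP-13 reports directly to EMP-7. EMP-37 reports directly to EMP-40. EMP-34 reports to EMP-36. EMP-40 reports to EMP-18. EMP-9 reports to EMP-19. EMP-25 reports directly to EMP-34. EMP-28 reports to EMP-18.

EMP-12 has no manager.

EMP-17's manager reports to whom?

EMP-17 reports to EMP-14, and EMP-14 reports to EMP-31. So EMP-17's skip-level manager is EMP-31.

EMP-31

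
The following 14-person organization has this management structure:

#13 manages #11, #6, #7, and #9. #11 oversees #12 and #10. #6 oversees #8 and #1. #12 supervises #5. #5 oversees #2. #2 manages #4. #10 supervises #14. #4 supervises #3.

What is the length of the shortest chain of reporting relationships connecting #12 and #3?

#3 is in #12's organization: the chain from #3 up to #12 is #3 → #4 → #2 → #5 → #12, which is 4 links.

4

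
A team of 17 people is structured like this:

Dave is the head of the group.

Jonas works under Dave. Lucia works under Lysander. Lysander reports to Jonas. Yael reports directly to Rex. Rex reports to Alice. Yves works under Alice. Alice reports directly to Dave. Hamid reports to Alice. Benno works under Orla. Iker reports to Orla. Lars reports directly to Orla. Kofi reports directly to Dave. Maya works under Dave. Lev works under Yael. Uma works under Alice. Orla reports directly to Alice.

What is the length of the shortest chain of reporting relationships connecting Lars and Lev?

Lars is 2 levels below Alice, and Lev is 3 levels below Alice (their lowest common manager). The shortest path runs up from Lars to Alice and back down to Lev: 2 + 3 = 5 links.

5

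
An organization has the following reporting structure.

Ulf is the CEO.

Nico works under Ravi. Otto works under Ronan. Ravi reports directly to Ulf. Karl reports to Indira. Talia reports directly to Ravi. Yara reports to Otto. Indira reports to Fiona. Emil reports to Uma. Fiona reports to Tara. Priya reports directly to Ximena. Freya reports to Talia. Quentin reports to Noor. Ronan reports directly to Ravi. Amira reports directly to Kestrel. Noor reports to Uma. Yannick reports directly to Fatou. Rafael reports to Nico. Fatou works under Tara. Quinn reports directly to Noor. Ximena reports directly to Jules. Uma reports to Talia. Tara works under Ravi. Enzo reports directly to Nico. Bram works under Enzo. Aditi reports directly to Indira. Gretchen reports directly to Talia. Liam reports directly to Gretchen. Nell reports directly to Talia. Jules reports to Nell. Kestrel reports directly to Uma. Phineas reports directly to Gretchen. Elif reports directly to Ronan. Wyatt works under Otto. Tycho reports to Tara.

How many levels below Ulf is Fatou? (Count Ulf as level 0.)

3

Chain from Fatou up to Ulf: Fatou → Tara → Ravi → Ulf. That is 3 steps up, so Fatou is 3 levels below Ulf.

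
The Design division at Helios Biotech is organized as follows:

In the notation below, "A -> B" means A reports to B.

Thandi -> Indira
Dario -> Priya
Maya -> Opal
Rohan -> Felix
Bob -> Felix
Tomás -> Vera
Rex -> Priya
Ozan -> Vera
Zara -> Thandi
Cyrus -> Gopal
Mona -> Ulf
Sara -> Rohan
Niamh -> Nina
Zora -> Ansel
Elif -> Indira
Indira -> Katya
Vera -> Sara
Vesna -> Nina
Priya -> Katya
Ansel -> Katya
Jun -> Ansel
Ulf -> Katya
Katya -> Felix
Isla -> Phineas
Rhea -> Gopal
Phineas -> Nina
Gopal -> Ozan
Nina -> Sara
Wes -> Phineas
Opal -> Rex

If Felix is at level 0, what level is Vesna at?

4

Chain from Vesna up to Felix: Vesna → Nina → Sara → Rohan → Felix. That is 4 steps up, so Vesna is 4 levels below Felix.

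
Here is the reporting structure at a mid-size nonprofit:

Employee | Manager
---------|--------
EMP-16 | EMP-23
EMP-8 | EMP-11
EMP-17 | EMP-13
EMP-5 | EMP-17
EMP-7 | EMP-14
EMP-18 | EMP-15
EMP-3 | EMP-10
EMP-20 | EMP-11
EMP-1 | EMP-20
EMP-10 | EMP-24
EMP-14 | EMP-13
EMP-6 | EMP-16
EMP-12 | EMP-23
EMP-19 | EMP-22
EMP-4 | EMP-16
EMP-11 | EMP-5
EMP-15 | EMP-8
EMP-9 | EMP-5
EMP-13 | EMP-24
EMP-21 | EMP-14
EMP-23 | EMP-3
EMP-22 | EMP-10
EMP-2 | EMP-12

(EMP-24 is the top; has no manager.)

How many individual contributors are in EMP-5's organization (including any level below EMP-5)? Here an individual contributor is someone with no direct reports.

The people in EMP-5's organization with no one reporting to them are EMP-9, EMP-1, EMP-18. That is 3.

3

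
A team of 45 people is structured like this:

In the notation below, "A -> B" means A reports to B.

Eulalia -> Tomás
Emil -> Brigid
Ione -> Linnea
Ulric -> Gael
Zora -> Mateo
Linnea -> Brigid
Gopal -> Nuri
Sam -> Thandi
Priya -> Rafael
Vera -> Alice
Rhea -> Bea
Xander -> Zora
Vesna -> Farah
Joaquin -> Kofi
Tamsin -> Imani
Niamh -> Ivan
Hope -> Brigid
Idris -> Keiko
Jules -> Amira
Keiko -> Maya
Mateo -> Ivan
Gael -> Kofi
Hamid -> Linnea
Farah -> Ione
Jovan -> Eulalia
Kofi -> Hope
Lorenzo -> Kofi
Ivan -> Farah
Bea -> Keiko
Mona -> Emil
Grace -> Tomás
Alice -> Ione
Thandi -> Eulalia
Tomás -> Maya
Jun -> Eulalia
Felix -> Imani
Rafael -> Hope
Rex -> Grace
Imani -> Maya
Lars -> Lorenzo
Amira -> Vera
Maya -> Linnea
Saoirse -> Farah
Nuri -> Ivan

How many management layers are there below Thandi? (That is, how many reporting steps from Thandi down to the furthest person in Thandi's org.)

The longest chain under Thandi runs Thandi → Sam, which is 1 level below Thandi.

1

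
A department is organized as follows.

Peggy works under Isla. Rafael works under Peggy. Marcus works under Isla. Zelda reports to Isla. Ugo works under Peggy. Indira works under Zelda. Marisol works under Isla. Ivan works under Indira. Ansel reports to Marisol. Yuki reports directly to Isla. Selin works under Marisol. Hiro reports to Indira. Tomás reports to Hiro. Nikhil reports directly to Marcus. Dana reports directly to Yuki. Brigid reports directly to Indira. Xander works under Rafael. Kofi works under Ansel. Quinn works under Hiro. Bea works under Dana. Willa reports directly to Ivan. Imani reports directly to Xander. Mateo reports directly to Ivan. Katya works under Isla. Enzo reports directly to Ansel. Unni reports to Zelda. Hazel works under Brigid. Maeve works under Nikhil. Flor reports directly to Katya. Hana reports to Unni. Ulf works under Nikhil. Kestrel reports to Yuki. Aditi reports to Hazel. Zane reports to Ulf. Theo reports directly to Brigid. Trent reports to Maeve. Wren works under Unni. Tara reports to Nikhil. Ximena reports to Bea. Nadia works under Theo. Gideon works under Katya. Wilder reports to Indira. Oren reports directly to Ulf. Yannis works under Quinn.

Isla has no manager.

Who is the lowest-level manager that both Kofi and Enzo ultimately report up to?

Ansel

Kofi's chain of managers is Ansel, Marisol, Isla. Enzo's chain of managers is Ansel, Marisol, Isla. The first manager that appears in both chains is Ansel.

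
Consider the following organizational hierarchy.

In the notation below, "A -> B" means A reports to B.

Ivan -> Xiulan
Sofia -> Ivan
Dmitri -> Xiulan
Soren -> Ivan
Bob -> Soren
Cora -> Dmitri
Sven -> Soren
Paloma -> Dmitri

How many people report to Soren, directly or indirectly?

2

Soren directly manages Bob, Sven. Bob has no reports. Sven has no reports. So Soren's organization is 2 direct reports plus everyone under them: 1 + 1 = 2.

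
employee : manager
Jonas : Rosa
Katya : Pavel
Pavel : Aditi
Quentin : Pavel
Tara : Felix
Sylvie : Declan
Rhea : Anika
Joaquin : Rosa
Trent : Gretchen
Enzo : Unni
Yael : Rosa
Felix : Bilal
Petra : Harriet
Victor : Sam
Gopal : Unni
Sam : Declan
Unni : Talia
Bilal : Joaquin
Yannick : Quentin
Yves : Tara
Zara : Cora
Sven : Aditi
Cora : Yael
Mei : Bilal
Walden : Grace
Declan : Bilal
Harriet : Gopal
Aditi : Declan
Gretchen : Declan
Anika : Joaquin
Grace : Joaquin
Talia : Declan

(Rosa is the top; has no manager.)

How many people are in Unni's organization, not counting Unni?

4

Unni directly manages Enzo, Gopal. Enzo has no reports. Under Gopal: Harriet, Petra (2). So Unni's organization is 2 direct reports plus everyone under them: 1 + 3 = 4.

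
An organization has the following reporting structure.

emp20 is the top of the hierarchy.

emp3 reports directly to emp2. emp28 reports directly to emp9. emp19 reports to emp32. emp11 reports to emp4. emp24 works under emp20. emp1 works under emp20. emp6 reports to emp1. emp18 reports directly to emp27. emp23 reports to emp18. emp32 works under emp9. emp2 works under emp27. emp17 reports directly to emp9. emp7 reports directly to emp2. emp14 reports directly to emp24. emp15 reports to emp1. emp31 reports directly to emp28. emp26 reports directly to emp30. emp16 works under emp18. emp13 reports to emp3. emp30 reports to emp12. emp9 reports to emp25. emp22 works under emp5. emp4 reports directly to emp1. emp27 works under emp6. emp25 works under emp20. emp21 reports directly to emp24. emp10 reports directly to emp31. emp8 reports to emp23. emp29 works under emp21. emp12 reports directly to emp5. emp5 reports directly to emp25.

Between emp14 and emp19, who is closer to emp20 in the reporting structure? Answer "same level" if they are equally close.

emp14

emp14 is 2 levels below emp20; emp19 is 4. emp14 is higher.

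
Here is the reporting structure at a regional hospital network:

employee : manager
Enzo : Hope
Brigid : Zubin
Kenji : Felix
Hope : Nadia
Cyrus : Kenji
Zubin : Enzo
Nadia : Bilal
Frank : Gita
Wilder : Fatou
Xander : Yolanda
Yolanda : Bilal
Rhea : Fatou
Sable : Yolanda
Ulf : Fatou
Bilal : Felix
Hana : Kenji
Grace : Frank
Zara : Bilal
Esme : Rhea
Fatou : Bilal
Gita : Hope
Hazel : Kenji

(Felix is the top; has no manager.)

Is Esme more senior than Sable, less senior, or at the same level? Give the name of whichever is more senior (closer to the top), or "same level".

Sable

Esme is 4 levels below Felix; Sable is 3. Sable is higher.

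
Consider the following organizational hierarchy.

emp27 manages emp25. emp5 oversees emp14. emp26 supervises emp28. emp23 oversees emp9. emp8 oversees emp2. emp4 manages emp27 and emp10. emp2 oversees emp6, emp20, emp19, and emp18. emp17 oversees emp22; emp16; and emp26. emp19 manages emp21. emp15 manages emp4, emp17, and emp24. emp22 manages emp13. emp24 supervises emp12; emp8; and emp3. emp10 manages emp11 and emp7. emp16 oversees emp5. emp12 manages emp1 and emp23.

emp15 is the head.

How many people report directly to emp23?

1

emp23 directly manages emp9. That is 1 direct report.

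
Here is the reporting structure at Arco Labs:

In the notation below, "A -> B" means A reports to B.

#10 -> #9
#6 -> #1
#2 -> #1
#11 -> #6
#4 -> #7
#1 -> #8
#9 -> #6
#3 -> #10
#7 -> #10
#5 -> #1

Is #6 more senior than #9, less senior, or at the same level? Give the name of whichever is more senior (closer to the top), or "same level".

#6 is 2 levels below #8; #9 is 3. #6 is higher.

#6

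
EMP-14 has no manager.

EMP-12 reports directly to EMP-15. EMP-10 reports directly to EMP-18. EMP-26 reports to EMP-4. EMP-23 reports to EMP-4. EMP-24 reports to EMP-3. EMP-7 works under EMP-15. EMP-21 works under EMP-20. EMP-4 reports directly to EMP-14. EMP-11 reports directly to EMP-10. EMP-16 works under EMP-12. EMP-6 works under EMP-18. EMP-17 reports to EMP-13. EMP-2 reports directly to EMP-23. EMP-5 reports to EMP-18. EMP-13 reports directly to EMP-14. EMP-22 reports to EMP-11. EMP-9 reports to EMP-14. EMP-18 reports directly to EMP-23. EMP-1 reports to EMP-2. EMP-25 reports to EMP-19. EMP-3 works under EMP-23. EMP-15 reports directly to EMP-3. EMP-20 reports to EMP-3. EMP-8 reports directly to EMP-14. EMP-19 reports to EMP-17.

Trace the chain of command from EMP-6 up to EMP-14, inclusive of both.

EMP-6 -> EMP-18 -> EMP-23 -> EMP-4 -> EMP-14

EMP-6 reports to EMP-18. EMP-18 reports to EMP-23. EMP-23 reports to EMP-4. EMP-4 reports to EMP-14. EMP-14 is at the top.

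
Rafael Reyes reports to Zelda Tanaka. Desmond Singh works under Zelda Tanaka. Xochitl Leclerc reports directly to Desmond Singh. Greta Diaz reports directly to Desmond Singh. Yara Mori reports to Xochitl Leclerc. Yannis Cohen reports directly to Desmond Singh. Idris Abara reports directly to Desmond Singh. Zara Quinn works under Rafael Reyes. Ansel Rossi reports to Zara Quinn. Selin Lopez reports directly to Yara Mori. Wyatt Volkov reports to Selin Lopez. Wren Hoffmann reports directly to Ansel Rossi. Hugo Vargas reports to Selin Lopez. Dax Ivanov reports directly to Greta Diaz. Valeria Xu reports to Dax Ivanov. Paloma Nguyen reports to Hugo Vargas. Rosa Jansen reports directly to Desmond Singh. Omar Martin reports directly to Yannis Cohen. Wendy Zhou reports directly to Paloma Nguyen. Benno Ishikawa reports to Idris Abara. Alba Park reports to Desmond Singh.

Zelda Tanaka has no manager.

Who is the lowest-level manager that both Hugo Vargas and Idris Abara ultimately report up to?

Desmond Singh

Hugo Vargas's chain of managers is Selin Lopez, Yara Mori, Xochitl Leclerc, Desmond Singh, Zelda Tanaka. Idris Abara's chain of managers is Desmond Singh, Zelda Tanaka. The first manager that appears in both chains is Desmond Singh.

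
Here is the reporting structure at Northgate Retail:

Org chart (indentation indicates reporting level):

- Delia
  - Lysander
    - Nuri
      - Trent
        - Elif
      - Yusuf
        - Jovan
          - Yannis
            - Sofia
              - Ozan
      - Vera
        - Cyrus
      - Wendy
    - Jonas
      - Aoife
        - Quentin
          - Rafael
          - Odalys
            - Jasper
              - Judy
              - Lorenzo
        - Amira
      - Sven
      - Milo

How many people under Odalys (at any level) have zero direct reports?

2

The people in Odalys's organization with no one reporting to them are Lorenzo, Judy. That is 2.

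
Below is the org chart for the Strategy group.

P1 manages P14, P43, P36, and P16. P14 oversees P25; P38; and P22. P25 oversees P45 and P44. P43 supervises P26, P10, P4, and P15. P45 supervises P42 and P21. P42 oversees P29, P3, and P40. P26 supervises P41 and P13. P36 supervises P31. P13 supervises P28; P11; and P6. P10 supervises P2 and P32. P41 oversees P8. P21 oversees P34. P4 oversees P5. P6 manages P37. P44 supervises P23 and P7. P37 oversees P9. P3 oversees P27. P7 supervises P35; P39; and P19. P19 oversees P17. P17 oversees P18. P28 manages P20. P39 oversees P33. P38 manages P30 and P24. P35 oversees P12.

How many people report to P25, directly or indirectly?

P25 directly manages P45, P44. Under P45: P21, P34, P42, P40, P3, P27, P29 (7). Under P44: P23, P7, P35, P12, P39, P33, P19, P17, P18 (9). So P25's organization is 2 direct reports plus everyone under them: 8 + 10 = 18.

18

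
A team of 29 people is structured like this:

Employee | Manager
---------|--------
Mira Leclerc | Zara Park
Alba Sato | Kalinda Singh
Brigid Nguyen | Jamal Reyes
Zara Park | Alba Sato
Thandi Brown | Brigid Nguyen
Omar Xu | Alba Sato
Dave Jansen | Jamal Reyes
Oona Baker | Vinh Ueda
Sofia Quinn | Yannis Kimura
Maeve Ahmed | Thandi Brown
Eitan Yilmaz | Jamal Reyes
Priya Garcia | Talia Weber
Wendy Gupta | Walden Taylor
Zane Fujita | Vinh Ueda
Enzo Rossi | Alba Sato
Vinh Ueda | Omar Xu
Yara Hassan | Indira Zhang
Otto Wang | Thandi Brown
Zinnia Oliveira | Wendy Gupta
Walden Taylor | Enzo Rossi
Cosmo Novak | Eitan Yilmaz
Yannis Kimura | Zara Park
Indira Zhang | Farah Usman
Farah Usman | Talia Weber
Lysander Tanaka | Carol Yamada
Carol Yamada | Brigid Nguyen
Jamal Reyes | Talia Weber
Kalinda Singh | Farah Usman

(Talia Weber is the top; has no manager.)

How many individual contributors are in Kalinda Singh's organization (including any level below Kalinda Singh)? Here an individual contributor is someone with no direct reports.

5

The people in Kalinda Singh's organization with no one reporting to them are Zinnia Oliveira, Zane Fujita, Oona Baker, Sofia Quinn, Mira Leclerc. That is 5.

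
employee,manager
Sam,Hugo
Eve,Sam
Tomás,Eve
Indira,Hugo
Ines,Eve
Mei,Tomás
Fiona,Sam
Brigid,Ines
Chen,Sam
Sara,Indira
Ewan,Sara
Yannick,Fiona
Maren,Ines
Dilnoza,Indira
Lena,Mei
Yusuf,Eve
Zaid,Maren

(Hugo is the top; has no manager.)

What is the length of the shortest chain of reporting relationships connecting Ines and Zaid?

Zaid is in Ines's organization: the chain from Zaid up to Ines is Zaid → Maren → Ines, which is 2 links.

2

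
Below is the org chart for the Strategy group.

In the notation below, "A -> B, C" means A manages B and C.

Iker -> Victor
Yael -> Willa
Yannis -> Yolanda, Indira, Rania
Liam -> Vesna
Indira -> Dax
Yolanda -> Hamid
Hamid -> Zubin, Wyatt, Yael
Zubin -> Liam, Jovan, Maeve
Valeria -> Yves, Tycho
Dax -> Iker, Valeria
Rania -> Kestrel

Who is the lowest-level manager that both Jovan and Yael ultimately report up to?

Hamid

Jovan's chain of managers is Zubin, Hamid, Yolanda, Yannis. Yael's chain of managers is Hamid, Yolanda, Yannis. The first manager that appears in both chains is Hamid.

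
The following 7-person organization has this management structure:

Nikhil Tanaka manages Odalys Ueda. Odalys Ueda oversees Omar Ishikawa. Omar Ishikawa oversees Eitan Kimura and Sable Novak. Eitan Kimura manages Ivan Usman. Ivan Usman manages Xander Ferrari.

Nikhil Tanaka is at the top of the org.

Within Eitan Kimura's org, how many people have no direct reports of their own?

1

The only person in Eitan Kimura's organization with no one reporting to them is Xander Ferrari. That is 1.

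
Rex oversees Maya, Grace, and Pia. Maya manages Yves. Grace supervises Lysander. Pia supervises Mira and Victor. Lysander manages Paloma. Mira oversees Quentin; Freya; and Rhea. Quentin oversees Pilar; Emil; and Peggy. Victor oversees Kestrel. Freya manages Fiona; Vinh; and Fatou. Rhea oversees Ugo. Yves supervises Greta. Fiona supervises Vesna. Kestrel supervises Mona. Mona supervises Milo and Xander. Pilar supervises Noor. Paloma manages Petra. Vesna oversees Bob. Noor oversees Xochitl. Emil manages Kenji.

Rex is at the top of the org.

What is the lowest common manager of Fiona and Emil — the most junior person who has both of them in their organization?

Mira

Fiona's chain of managers is Freya, Mira, Pia, Rex. Emil's chain of managers is Quentin, Mira, Pia, Rex. The first manager that appears in both chains is Mira.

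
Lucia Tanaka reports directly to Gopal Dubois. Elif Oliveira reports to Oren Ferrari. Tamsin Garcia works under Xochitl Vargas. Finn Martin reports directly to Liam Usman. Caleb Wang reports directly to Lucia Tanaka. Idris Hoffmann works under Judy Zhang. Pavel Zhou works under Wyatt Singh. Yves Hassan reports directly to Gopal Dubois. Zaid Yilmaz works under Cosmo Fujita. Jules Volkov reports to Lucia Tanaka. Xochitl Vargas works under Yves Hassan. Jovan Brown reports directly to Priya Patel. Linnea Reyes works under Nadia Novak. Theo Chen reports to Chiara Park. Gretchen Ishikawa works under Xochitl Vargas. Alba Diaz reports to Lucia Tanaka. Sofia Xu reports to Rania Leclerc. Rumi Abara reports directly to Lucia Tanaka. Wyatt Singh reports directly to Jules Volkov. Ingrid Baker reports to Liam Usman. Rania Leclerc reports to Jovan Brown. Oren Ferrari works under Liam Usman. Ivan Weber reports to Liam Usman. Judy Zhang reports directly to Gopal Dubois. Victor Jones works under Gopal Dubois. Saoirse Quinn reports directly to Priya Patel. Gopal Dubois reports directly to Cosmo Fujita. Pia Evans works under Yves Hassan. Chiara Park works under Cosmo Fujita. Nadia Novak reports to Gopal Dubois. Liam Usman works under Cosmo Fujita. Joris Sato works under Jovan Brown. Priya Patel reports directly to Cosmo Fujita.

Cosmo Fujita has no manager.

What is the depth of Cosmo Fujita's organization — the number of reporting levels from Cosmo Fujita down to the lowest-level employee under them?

5

The longest chain under Cosmo Fujita runs Cosmo Fujita → Gopal Dubois → Lucia Tanaka → Jules Volkov → Wyatt Singh → Pavel Zhou, which is 5 levels below Cosmo Fujita.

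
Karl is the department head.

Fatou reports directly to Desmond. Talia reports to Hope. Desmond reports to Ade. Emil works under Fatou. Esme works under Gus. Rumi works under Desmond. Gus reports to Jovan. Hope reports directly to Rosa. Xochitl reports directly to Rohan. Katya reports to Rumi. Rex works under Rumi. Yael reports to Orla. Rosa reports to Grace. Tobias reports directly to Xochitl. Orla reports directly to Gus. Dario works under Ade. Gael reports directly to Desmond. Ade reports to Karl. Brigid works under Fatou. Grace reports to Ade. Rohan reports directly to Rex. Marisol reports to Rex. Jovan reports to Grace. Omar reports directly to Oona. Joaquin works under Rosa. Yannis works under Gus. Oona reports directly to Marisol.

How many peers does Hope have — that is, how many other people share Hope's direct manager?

1

Hope reports to Rosa. Rosa's other direct reports are Joaquin — 1 peer.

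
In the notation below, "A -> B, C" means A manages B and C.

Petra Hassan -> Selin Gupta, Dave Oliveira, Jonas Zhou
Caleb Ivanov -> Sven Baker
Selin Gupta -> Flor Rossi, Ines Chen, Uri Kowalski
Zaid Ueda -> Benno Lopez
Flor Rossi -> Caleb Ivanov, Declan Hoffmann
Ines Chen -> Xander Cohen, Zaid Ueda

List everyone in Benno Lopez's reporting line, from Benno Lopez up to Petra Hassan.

Benno Lopez -> Zaid Ueda -> Ines Chen -> Selin Gupta -> Petra Hassan

Benno Lopez reports to Zaid Ueda. Zaid Ueda reports to Ines Chen. Ines Chen reports to Selin Gupta. Selin Gupta reports to Petra Hassan. Petra Hassan is at the top.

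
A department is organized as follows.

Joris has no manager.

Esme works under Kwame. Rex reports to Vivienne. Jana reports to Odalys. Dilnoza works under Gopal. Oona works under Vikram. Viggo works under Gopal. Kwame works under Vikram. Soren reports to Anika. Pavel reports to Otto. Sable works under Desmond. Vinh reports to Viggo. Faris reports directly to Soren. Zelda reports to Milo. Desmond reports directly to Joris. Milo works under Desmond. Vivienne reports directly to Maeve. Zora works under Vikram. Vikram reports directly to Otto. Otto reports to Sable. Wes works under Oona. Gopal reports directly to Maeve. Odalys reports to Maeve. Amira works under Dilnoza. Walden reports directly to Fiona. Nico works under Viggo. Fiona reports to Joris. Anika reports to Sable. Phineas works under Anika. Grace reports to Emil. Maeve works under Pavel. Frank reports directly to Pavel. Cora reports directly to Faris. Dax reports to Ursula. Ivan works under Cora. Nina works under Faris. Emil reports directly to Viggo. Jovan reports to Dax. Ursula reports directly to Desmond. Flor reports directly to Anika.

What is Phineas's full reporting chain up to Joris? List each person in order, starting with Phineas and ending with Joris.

Phineas reports to Anika. Anika reports to Sable. Sable reports to Desmond. Desmond reports to Joris. Joris is at the top.

Phineas -> Anika -> Sable -> Desmond -> Joris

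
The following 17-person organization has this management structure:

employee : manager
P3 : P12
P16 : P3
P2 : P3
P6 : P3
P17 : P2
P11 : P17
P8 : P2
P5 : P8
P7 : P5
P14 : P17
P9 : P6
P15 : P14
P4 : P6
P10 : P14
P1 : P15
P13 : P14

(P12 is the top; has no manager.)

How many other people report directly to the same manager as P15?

P15 reports to P14. P14's other direct reports are P10, P13 — 2 peers.

2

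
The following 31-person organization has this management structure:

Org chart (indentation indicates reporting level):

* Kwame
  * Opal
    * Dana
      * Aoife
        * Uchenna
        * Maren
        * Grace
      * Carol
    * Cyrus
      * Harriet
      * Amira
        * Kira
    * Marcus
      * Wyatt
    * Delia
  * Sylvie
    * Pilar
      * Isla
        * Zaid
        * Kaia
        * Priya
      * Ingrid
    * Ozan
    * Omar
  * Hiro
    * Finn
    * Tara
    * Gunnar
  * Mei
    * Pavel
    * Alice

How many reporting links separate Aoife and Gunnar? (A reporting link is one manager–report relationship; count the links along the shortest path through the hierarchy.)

Aoife is 3 levels below Kwame, and Gunnar is 2 levels below Kwame (their lowest common manager). The shortest path runs up from Aoife to Kwame and back down to Gunnar: 3 + 2 = 5 links.

5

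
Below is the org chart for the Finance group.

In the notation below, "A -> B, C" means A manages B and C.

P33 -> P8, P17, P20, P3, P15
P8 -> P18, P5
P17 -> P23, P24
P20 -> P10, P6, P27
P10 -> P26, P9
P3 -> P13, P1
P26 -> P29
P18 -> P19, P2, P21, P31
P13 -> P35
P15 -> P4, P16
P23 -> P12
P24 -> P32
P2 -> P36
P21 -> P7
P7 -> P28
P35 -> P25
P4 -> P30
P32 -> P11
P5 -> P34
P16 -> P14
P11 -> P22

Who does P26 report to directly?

P26 reports directly to P10.

P10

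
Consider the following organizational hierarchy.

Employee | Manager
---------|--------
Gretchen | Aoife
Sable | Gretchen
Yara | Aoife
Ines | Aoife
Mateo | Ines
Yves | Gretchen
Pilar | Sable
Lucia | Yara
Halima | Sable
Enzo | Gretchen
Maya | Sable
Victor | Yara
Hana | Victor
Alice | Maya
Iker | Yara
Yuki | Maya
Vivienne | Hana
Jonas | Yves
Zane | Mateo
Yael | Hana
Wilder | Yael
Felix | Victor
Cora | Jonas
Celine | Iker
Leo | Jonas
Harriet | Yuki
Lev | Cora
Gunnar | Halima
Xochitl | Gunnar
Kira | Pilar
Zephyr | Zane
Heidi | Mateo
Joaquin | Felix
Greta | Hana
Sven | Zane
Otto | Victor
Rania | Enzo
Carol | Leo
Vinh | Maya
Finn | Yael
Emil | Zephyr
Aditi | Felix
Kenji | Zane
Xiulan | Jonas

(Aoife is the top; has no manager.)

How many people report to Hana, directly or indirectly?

5

Hana directly manages Vivienne, Yael, Greta. Vivienne has no reports. Under Yael: Finn, Wilder (2). Greta has no reports. So Hana's organization is 3 direct reports plus everyone under them: 1 + 3 + 1 = 5.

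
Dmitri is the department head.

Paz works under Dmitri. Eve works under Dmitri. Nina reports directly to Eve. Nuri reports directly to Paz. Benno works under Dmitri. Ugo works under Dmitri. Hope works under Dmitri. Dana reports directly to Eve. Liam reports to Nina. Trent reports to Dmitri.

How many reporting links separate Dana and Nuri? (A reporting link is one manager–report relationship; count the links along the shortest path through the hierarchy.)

Dana is 2 levels below Dmitri, and Nuri is 2 levels below Dmitri (their lowest common manager). The shortest path runs up from Dana to Dmitri and back down to Nuri: 2 + 2 = 4 links.

4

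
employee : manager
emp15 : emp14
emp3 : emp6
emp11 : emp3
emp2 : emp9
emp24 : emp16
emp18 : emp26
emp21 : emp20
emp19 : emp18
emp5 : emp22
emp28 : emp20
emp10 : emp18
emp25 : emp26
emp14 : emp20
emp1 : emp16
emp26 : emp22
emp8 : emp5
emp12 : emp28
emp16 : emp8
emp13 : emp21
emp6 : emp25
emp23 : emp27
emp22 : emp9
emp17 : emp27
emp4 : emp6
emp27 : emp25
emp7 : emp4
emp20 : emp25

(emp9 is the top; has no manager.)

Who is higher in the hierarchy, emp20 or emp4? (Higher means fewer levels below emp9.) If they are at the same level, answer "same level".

emp20 is 4 levels below emp9; emp4 is 5. emp20 is higher.

emp20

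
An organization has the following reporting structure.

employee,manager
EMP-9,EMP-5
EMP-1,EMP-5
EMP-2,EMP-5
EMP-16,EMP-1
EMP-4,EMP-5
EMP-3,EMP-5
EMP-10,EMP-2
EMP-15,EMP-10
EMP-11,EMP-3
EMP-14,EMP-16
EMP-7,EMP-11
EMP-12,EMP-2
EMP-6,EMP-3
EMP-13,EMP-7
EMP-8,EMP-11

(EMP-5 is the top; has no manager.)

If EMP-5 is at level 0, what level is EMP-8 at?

Chain from EMP-8 up to EMP-5: EMP-8 → EMP-11 → EMP-3 → EMP-5. That is 3 steps up, so EMP-8 is 3 levels below EMP-5.

3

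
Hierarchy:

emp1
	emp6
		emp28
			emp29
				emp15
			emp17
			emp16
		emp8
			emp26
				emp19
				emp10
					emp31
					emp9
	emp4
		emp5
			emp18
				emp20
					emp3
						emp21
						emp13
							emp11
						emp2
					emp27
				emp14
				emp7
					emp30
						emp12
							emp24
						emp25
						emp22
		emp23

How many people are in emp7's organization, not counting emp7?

5

emp7 directly manages emp30. Under emp30: emp22, emp25, emp12, emp24 (4). That's 5 in total.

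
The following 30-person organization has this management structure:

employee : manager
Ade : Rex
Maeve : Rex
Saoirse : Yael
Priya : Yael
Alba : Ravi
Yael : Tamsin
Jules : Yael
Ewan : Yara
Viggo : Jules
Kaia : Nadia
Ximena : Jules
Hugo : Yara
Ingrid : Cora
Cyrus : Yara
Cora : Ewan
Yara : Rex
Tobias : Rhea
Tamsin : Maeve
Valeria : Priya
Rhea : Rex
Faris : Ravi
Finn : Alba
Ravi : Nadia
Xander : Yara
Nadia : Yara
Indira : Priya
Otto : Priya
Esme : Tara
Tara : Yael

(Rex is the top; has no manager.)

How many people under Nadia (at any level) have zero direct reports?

The people in Nadia's organization with no one reporting to them are Faris, Finn, Kaia. That is 3.

3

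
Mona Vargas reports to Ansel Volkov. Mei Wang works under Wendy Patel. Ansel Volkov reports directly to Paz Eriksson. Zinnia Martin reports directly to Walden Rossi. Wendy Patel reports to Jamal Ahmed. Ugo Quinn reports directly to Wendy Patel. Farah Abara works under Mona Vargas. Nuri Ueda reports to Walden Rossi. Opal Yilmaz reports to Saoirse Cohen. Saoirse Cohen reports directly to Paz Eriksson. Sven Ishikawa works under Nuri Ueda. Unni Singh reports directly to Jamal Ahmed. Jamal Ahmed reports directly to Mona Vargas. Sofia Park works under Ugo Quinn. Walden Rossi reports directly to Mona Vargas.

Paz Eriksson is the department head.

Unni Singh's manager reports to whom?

Unni Singh reports to Jamal Ahmed, and Jamal Ahmed reports to Mona Vargas. So Unni Singh's skip-level manager is Mona Vargas.

Mona Vargas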